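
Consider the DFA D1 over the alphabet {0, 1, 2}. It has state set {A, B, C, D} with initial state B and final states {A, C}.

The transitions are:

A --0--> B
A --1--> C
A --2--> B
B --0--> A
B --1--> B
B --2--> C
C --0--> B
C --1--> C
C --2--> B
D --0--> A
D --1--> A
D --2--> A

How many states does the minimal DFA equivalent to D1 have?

2

Reachable states from the start: {A,B,C}. Unreachable: {D} — drop them.
Initial partition by acceptance: {A,C} | {B}.
No further refinement is possible. Final partition (2 blocks): {A,C} | {B}.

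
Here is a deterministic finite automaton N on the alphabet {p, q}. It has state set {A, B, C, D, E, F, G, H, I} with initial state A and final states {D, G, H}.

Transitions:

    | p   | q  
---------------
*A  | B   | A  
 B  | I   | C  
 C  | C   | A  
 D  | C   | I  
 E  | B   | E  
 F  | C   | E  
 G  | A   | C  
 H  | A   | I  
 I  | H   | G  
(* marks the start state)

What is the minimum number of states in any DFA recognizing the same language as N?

6

States {D,E,F} cannot be reached from the start state, so discard them.
Initial partition by acceptance: {G,H} | {A,B,C,I}.
On input p, block {A,B,C,I} splits into {A,B,C} and {I}.
Refine {G,H} on symbol q: members go to different blocks, giving {G} and {H}.
Split {A,B,C} by δ(·,p) → {A,C} and {B}.
On input p, block {A,C} splits into {A} and {C}.
No further refinement is possible. Final partition (6 blocks): {G} | {A} | {I} | {H} | {B} | {C}.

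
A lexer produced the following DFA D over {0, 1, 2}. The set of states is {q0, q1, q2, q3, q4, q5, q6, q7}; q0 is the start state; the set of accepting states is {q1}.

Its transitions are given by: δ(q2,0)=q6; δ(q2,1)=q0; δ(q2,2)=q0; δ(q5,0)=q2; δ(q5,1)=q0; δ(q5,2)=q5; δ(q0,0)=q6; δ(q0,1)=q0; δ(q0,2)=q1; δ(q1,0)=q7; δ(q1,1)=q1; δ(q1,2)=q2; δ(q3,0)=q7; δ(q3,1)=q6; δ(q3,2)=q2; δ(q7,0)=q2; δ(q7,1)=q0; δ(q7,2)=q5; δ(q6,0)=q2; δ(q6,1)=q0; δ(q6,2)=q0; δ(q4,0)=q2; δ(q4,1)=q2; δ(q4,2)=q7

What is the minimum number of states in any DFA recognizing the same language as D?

4

First remove the unreachable states {q3,q4}; 6 states remain.
Start with accepting vs non-accepting: {q1} | {q0,q2,q5,q6,q7}.
Refine {q0,q2,q5,q6,q7} on symbol 2: members go to different blocks, giving {q2,q5,q6,q7} and {q0}.
Split {q2,q5,q6,q7} by δ(·,2) → {q2,q6} and {q5,q7}.
No further refinement is possible. Final partition (4 blocks): {q1} | {q2,q6} | {q0} | {q5,q7}.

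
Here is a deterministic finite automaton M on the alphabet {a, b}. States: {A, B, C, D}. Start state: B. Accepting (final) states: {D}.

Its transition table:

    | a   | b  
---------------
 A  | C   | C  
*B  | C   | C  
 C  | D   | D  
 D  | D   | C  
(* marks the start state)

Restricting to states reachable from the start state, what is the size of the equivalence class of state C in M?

1

Reachable states from the start: {B,C,D}. Unreachable: {A} — drop them.
Start with accepting vs non-accepting: {D} | {B,C}.
Refine {B,C} on symbol a: members go to different blocks, giving {B} and {C}.
The partition is now stable with 3 blocks: {D} | {B} | {C}.
The equivalence class containing C is {C}, of size 1.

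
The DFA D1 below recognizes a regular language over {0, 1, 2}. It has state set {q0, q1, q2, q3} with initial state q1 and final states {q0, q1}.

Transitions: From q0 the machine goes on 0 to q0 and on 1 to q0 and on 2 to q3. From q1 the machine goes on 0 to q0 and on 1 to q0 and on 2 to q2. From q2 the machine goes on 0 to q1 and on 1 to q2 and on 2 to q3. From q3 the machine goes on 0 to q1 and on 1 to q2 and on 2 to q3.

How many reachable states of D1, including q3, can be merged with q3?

Initial partition by acceptance: {q0,q1} | {q2,q3}.
Stable partition: {q0,q1} | {q2,q3} — 2 equivalence classes.
The equivalence class containing q3 is {q2,q3}, of size 2.

2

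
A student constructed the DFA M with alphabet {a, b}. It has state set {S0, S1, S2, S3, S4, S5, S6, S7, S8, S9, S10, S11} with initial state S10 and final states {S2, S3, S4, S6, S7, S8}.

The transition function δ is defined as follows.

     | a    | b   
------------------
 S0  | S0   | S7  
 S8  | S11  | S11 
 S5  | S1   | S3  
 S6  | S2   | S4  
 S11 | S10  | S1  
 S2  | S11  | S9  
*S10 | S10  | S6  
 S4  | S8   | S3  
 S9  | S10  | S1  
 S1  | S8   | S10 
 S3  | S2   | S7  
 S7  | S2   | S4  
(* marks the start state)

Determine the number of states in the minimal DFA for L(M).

5

States {S0,S5} cannot be reached from the start state, so discard them.
P0 = {S2,S3,S4,S6,S7,S8} | {S1,S9,S10,S11}.
On input a, block {S2,S3,S4,S6,S7,S8} splits into {S3,S4,S6,S7} and {S2,S8}.
Split {S1,S9,S10,S11} by δ(·,a) → {S9,S10,S11} and {S1}.
Refine {S9,S10,S11} on symbol b: members go to different blocks, giving {S9,S11} and {S10}.
Stable partition: {S3,S4,S6,S7} | {S9,S11} | {S2,S8} | {S1} | {S10} — 5 equivalence classes.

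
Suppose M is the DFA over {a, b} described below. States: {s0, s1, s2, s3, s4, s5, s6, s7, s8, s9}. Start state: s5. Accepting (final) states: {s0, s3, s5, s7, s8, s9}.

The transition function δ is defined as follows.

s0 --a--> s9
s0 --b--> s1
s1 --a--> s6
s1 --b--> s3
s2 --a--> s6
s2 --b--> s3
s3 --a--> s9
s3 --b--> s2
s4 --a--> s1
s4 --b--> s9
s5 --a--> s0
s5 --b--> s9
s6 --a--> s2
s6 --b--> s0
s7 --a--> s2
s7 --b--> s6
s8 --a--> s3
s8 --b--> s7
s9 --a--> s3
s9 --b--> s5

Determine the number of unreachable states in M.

3

BFS from s5 reaches {s0, s1, s2, s3, s5, s6, s9}; the 3 state(s) s4, s7, s8 are never visited.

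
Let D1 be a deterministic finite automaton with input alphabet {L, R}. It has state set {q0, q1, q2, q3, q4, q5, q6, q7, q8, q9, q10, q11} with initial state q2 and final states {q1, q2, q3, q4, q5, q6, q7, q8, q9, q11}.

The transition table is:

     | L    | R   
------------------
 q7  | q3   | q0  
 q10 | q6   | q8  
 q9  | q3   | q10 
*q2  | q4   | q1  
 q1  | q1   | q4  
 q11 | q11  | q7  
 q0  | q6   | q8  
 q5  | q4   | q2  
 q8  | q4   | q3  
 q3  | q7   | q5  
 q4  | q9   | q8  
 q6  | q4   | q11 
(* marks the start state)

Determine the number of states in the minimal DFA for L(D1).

P0 = {q1,q2,q3,q4,q5,q6,q7,q8,q9,q11} | {q0,q10}.
Split {q1,q2,q3,q4,q5,q6,q7,q8,q9,q11} by δ(·,R) → {q1,q2,q3,q4,q5,q6,q8,q11} and {q7,q9}.
Split {q1,q2,q3,q4,q5,q6,q8,q11} by δ(·,L) → {q1,q2,q5,q6,q8,q11} and {q3,q4}.
On input L, block {q1,q2,q5,q6,q8,q11} splits into {q2,q5,q6,q8} and {q1,q11}.
On input R, block {q2,q5,q6,q8} splits into {q2,q6} and {q5} and {q8}.
On input R, block {q3,q4} splits into {q3} and {q4}.
On input R, block {q1,q11} splits into {q1} and {q11}.
Split {q2,q6} by δ(·,R) → {q2} and {q6}.
Stable partition: {q2} | {q0,q10} | {q7,q9} | {q3} | {q1} | {q5} | {q8} | {q4} | {q11} | {q6} — 10 equivalence classes.

10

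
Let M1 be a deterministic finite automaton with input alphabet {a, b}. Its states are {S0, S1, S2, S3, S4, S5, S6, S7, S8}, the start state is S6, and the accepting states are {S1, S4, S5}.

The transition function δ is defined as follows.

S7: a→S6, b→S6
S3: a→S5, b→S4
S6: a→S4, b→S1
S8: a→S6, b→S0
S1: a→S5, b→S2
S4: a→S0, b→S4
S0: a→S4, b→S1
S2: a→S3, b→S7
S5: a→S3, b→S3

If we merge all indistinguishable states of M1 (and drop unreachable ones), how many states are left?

7

Reachable states from the start: {S0,S1,S2,S3,S4,S5,S6,S7}. Unreachable: {S8} — drop them.
P0 = {S1,S4,S5} | {S0,S2,S3,S6,S7}.
Refine {S1,S4,S5} on symbol a: members go to different blocks, giving {S4,S5} and {S1}.
On input b, block {S4,S5} splits into {S4} and {S5}.
Split {S0,S2,S3,S6,S7} by δ(·,a) → {S0,S6} and {S2,S7} and {S3}.
Refine {S2,S7} on symbol a: members go to different blocks, giving {S2} and {S7}.
Stable partition: {S4} | {S0,S6} | {S1} | {S5} | {S2} | {S3} | {S7} — 7 equivalence classes.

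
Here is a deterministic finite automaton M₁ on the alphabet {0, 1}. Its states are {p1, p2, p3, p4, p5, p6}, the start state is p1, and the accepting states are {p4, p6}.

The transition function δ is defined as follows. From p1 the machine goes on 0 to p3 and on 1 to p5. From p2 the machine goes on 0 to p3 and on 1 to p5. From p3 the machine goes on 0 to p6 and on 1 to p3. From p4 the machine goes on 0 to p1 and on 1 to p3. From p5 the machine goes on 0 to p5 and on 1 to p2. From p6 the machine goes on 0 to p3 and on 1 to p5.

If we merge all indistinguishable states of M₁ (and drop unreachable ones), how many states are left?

4

First remove the unreachable states {p4}; 5 states remain.
Start with accepting vs non-accepting: {p6} | {p1,p2,p3,p5}.
Split {p1,p2,p3,p5} by δ(·,0) → {p1,p2,p5} and {p3}.
Split {p1,p2,p5} by δ(·,0) → {p1,p2} and {p5}.
The partition is now stable with 4 blocks: {p6} | {p1,p2} | {p3} | {p5}.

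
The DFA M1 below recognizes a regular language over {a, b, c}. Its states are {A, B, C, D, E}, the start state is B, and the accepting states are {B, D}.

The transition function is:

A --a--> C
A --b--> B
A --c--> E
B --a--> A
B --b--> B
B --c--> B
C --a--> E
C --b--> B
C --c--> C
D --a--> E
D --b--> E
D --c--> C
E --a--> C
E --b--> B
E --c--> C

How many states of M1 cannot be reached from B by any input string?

1

No path from B leads to D; the other 4 states are all reachable.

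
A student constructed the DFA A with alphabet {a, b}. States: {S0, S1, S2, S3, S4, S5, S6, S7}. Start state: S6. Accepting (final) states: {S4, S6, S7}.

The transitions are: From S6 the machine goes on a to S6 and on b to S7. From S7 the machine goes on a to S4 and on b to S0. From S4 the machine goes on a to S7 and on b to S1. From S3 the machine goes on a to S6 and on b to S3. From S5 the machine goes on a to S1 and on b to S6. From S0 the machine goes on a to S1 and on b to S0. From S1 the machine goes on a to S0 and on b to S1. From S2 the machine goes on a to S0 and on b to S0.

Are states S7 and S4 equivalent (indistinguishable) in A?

Reachable states from the start: {S0,S1,S4,S6,S7}. Unreachable: {S2,S3,S5} — drop them.
Start with accepting vs non-accepting: {S4,S6,S7} | {S0,S1}.
Split {S4,S6,S7} by δ(·,b) → {S4,S7} and {S6}.
Stable partition: {S4,S7} | {S0,S1} | {S6} — 3 equivalence classes.
S7 and S4 lie in the same block of the stable partition, so they are equivalent — no string distinguishes them.

Yes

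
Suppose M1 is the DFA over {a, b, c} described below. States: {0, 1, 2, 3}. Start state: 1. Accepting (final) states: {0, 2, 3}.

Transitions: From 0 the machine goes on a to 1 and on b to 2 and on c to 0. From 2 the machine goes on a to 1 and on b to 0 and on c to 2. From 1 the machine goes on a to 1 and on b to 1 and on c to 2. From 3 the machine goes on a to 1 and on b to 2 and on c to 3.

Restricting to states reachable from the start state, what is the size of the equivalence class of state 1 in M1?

1

First remove the unreachable states {3}; 3 states remain.
P0 = {0,2} | {1}.
The partition is now stable with 2 blocks: {0,2} | {1}.
State 1 belongs to the block {1}, which has 1 states.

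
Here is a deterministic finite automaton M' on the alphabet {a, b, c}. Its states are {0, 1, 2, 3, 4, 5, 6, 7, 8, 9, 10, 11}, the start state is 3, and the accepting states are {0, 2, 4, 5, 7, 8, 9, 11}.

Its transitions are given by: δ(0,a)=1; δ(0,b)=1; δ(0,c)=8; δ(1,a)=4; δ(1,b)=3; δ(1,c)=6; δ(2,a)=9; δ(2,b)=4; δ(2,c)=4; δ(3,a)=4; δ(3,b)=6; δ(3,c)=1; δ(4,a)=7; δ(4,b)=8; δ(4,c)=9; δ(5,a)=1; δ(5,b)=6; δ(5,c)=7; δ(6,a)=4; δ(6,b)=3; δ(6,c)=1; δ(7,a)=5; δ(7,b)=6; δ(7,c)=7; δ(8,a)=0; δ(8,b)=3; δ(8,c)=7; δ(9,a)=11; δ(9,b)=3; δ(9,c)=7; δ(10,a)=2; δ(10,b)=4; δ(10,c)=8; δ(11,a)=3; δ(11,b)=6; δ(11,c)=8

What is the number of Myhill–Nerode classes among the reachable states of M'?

States {2,10} cannot be reached from the start state, so discard them.
P0 = {0,4,5,7,8,9,11} | {1,3,6}.
On input a, block {0,4,5,7,8,9,11} splits into {4,7,8,9} and {0,5,11}.
Split {4,7,8,9} by δ(·,a) → {7,8,9} and {4}.
No further refinement is possible. Final partition (4 blocks): {7,8,9} | {1,3,6} | {0,5,11} | {4}.

4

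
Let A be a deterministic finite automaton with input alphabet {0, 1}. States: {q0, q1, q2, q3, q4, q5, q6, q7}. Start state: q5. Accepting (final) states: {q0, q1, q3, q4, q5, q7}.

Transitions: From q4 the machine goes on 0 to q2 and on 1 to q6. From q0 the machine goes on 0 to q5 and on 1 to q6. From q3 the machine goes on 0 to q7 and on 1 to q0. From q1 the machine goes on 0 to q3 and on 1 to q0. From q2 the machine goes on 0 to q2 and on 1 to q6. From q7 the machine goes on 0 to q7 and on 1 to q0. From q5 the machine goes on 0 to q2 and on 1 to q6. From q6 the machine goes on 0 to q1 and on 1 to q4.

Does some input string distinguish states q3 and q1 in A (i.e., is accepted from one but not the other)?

Every state is reachable, so we keep all 8.
Initial partition by acceptance: {q0,q1,q3,q4,q5,q7} | {q2,q6}.
Split {q0,q1,q3,q4,q5,q7} by δ(·,0) → {q0,q1,q3,q7} and {q4,q5}.
Refine {q0,q1,q3,q7} on symbol 0: members go to different blocks, giving {q1,q3,q7} and {q0}.
Refine {q2,q6} on symbol 0: members go to different blocks, giving {q2} and {q6}.
The partition is now stable with 5 blocks: {q1,q3,q7} | {q2} | {q4,q5} | {q0} | {q6}.
q3 and q1 lie in the same block of the stable partition, so they are equivalent — no string distinguishes them.

No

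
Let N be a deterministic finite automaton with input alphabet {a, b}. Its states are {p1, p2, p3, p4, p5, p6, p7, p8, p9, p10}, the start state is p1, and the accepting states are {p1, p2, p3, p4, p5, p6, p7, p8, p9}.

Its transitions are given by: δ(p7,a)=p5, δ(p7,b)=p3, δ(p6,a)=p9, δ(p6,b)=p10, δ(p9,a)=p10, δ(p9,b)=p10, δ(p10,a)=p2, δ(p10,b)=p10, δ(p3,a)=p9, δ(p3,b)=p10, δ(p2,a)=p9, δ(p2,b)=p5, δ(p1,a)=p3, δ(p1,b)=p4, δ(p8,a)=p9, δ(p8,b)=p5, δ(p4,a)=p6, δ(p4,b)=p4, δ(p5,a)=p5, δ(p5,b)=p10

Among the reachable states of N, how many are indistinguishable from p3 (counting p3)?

2

First remove the unreachable states {p7,p8}; 8 states remain.
P0 = {p1,p2,p3,p4,p5,p6,p9} | {p10}.
On input a, block {p1,p2,p3,p4,p5,p6,p9} splits into {p1,p2,p3,p4,p5,p6} and {p9}.
Refine {p1,p2,p3,p4,p5,p6} on symbol a: members go to different blocks, giving {p1,p4,p5} and {p2,p3,p6}.
Refine {p1,p4,p5} on symbol a: members go to different blocks, giving {p1,p4} and {p5}.
Refine {p2,p3,p6} on symbol b: members go to different blocks, giving {p3,p6} and {p2}.
No further refinement is possible. Final partition (6 blocks): {p1,p4} | {p10} | {p9} | {p3,p6} | {p5} | {p2}.
The equivalence class containing p3 is {p3,p6}, of size 2.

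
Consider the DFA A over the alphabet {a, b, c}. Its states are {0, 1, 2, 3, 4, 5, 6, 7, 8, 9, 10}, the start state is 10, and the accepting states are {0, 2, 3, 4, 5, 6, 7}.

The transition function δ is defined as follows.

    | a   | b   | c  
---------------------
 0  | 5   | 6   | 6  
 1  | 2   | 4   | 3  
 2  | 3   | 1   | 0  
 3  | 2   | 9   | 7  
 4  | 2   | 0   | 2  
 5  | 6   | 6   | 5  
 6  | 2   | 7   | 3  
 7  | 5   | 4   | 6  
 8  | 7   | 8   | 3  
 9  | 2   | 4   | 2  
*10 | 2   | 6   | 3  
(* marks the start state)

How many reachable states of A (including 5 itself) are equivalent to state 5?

First remove the unreachable states {8}; 10 states remain.
Start with accepting vs non-accepting: {0,2,3,4,5,6,7} | {1,9,10}.
Refine {0,2,3,4,5,6,7} on symbol b: members go to different blocks, giving {0,4,5,6,7} and {2,3}.
Refine {0,4,5,6,7} on symbol a: members go to different blocks, giving {0,5,7} and {4,6}.
Refine {0,5,7} on symbol a: members go to different blocks, giving {0,7} and {5}.
The partition is now stable with 5 blocks: {0,7} | {1,9,10} | {2,3} | {4,6} | {5}.
State 5 belongs to the block {5}, which has 1 states.

1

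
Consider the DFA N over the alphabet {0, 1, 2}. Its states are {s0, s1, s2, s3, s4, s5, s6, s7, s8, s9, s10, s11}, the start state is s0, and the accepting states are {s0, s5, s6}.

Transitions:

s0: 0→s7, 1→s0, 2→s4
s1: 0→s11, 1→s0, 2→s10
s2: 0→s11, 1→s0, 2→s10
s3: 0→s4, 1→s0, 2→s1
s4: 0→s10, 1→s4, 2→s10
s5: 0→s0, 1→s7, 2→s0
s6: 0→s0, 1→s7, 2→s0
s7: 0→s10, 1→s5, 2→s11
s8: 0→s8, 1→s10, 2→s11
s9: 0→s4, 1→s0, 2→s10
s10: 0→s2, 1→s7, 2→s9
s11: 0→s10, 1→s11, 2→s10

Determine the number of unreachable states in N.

Starting at s0 and following transitions, the reachable set is {s0, s2, s4, s5, s7, s9, s10, s11}. That leaves s1, s3, s6, s8 unreachable — 4 in total.

4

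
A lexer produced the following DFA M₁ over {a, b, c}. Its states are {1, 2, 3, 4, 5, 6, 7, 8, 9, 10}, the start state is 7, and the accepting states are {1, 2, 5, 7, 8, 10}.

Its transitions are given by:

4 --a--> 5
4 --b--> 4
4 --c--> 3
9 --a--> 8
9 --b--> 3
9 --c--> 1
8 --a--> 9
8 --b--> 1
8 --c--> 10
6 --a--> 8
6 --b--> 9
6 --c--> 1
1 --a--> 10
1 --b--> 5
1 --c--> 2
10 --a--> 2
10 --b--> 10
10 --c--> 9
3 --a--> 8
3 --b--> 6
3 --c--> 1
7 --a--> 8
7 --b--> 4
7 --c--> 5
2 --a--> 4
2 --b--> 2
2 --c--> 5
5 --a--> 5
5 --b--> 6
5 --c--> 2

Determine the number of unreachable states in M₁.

0

Exploring from 7, all states are eventually visited, so none are unreachable.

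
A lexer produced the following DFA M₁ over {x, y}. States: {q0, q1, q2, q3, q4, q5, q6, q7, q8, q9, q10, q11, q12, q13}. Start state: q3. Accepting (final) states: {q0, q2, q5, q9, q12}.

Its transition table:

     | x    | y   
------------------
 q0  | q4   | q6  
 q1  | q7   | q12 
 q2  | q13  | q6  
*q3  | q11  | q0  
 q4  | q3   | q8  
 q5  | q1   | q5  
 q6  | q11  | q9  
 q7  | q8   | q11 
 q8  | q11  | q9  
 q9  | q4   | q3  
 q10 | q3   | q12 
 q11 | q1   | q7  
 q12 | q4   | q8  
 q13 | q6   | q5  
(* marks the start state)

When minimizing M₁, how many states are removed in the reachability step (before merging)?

4

BFS from q3 reaches {q0, q1, q3, q4, q6, q7, q8, q9, q11, q12}; the 4 state(s) q2, q5, q10, q13 are never visited.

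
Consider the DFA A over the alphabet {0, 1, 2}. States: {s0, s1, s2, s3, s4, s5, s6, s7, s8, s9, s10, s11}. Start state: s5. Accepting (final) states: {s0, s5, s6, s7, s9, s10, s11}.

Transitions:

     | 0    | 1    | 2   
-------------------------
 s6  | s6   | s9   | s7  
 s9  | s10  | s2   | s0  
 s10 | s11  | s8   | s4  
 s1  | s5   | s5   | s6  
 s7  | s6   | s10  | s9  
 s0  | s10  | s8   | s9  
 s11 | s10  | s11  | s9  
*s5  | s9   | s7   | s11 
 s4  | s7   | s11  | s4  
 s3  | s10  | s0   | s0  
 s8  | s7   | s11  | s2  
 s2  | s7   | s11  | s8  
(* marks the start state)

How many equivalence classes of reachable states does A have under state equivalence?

7

Reachable states from the start: {s0,s2,s4,s5,s6,s7,s8,s9,s10,s11}. Unreachable: {s1,s3} — drop them.
Start with accepting vs non-accepting: {s0,s5,s6,s7,s9,s10,s11} | {s2,s4,s8}.
On input 1, block {s0,s5,s6,s7,s9,s10,s11} splits into {s5,s6,s7,s11} and {s0,s9,s10}.
Split {s5,s6,s7,s11} by δ(·,0) → {s5,s11} and {s6,s7}.
On input 1, block {s5,s11} splits into {s5} and {s11}.
Refine {s0,s9,s10} on symbol 0: members go to different blocks, giving {s0,s9} and {s10}.
On input 1, block {s6,s7} splits into {s6} and {s7}.
The partition is now stable with 7 blocks: {s5} | {s2,s4,s8} | {s0,s9} | {s6} | {s11} | {s10} | {s7}.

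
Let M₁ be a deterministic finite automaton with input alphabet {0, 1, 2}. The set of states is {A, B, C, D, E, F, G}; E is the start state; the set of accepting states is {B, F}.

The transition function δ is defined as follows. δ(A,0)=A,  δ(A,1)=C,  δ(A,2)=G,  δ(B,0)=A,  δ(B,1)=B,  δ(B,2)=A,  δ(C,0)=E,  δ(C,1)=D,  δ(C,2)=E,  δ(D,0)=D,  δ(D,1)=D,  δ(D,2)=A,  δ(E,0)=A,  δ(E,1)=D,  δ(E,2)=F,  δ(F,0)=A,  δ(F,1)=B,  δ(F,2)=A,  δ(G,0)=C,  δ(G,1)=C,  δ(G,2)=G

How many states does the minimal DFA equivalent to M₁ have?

6

Start with accepting vs non-accepting: {B,F} | {A,C,D,E,G}.
On input 2, block {A,C,D,E,G} splits into {A,C,D,G} and {E}.
On input 0, block {A,C,D,G} splits into {A,D,G} and {C}.
Split {A,D,G} by δ(·,0) → {A,D} and {G}.
On input 1, block {A,D} splits into {A} and {D}.
The partition is now stable with 6 blocks: {B,F} | {A} | {E} | {C} | {G} | {D}.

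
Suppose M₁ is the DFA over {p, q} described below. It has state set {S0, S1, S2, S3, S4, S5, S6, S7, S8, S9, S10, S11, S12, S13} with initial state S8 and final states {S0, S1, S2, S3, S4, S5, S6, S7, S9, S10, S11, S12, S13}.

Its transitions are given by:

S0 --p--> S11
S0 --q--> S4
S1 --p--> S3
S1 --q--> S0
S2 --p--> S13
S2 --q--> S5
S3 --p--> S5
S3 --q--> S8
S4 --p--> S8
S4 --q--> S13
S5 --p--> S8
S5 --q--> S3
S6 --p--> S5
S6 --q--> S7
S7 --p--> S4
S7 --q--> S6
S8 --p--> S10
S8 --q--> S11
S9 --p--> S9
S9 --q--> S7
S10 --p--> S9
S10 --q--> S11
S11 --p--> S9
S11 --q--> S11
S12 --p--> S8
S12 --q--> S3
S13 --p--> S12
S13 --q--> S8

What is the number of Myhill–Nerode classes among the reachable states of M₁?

6

States {S0,S1,S2} cannot be reached from the start state, so discard them.
Start with accepting vs non-accepting: {S3,S4,S5,S6,S7,S9,S10,S11,S12,S13} | {S8}.
Refine {S3,S4,S5,S6,S7,S9,S10,S11,S12,S13} on symbol p: members go to different blocks, giving {S3,S6,S7,S9,S10,S11,S13} and {S4,S5,S12}.
On input p, block {S3,S6,S7,S9,S10,S11,S13} splits into {S3,S6,S7,S13} and {S9,S10,S11}.
Refine {S3,S6,S7,S13} on symbol q: members go to different blocks, giving {S3,S13} and {S6,S7}.
Split {S9,S10,S11} by δ(·,q) → {S10,S11} and {S9}.
No further refinement is possible. Final partition (6 blocks): {S3,S13} | {S8} | {S4,S5,S12} | {S10,S11} | {S6,S7} | {S9}.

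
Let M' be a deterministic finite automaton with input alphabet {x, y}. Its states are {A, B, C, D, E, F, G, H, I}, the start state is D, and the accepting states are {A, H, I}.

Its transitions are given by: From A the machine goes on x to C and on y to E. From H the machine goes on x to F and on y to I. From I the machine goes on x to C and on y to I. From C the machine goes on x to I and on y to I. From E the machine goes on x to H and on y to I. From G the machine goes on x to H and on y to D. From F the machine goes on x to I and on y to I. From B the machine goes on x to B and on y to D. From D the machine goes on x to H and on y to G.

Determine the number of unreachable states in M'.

3

BFS from D reaches {C, D, F, G, H, I}; the 3 state(s) A, B, E are never visited.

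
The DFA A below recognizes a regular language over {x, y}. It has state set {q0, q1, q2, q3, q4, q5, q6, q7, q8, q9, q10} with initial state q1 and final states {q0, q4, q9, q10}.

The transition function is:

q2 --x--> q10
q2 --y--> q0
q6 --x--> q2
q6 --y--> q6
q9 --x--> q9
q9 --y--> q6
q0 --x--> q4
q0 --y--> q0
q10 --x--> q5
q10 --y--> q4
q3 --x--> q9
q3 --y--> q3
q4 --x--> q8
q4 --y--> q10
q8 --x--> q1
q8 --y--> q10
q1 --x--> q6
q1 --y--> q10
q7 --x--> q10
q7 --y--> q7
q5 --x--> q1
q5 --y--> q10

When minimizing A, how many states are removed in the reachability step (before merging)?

3

Starting at q1 and following transitions, the reachable set is {q0, q1, q2, q4, q5, q6, q8, q10}. That leaves q3, q7, q9 unreachable — 3 in total.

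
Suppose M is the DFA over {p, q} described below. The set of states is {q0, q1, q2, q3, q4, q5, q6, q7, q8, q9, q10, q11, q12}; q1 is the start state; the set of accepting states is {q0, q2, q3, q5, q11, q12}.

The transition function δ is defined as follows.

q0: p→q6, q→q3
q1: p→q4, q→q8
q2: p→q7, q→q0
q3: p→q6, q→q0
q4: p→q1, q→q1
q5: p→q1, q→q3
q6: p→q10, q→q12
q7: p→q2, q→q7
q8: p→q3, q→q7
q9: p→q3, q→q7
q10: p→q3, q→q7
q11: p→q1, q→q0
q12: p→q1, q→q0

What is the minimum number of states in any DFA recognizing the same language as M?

Reachable states from the start: {q0,q1,q2,q3,q4,q6,q7,q8,q10,q12}. Unreachable: {q5,q9,q11} — drop them.
Initial partition by acceptance: {q0,q2,q3,q12} | {q1,q4,q6,q7,q8,q10}.
Refine {q1,q4,q6,q7,q8,q10} on symbol p: members go to different blocks, giving {q1,q4,q6} and {q7,q8,q10}.
Refine {q0,q2,q3,q12} on symbol p: members go to different blocks, giving {q0,q3,q12} and {q2}.
On input p, block {q1,q4,q6} splits into {q1,q4} and {q6}.
On input p, block {q0,q3,q12} splits into {q0,q3} and {q12}.
Split {q1,q4} by δ(·,q) → {q1} and {q4}.
Refine {q7,q8,q10} on symbol p: members go to different blocks, giving {q8,q10} and {q7}.
No further refinement is possible. Final partition (8 blocks): {q0,q3} | {q1} | {q8,q10} | {q2} | {q6} | {q12} | {q4} | {q7}.

8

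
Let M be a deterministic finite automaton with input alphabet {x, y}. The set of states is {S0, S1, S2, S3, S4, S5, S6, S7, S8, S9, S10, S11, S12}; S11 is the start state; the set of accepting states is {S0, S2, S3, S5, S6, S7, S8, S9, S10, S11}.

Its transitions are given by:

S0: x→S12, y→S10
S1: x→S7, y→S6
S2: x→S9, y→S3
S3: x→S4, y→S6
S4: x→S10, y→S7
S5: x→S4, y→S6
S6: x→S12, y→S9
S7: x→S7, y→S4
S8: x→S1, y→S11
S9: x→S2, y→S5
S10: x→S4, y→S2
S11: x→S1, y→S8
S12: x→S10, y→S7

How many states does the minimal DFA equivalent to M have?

7

Reachable states from the start: {S1,S2,S3,S4,S5,S6,S7,S8,S9,S10,S11,S12}. Unreachable: {S0} — drop them.
Initial partition by acceptance: {S2,S3,S5,S6,S7,S8,S9,S10,S11} | {S1,S4,S12}.
Split {S2,S3,S5,S6,S7,S8,S9,S10,S11} by δ(·,x) → {S3,S5,S6,S8,S10,S11} and {S2,S7,S9}.
On input y, block {S3,S5,S6,S8,S10,S11} splits into {S3,S5,S8,S11} and {S6,S10}.
On input y, block {S3,S5,S8,S11} splits into {S3,S5} and {S8,S11}.
On input x, block {S1,S4,S12} splits into {S4,S12} and {S1}.
On input y, block {S2,S7,S9} splits into {S2,S9} and {S7}.
No further refinement is possible. Final partition (7 blocks): {S3,S5} | {S4,S12} | {S2,S9} | {S6,S10} | {S8,S11} | {S1} | {S7}.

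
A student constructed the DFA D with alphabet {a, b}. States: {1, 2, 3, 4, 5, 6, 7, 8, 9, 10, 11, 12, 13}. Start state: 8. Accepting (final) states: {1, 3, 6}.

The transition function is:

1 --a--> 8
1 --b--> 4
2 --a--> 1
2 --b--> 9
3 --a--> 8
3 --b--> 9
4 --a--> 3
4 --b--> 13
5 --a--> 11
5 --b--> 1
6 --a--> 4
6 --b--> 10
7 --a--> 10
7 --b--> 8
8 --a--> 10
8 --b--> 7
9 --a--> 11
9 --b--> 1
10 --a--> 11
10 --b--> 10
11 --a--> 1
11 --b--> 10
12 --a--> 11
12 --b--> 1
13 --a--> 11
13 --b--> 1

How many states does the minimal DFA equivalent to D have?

7

States {2,5,6,12} cannot be reached from the start state, so discard them.
Initial partition by acceptance: {1,3} | {4,7,8,9,10,11,13}.
Refine {4,7,8,9,10,11,13} on symbol a: members go to different blocks, giving {7,8,9,10,13} and {4,11}.
Split {1,3} by δ(·,b) → {1} and {3}.
Split {7,8,9,10,13} by δ(·,a) → {9,10,13} and {7,8}.
Split {9,10,13} by δ(·,b) → {9,13} and {10}.
Split {4,11} by δ(·,a) → {4} and {11}.
No further refinement is possible. Final partition (7 blocks): {1} | {9,13} | {4} | {3} | {7,8} | {10} | {11}.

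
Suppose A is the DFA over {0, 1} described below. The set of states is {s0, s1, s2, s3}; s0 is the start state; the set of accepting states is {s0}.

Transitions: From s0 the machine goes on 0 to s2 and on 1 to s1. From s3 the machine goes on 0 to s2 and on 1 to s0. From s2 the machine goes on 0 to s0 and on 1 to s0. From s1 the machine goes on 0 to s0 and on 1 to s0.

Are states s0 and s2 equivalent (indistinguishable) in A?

States {s3} cannot be reached from the start state, so discard them.
Initial partition by acceptance: {s0} | {s1,s2}.
No further refinement is possible. Final partition (2 blocks): {s0} | {s1,s2}.
s0 and s2 end up in different blocks, so they are distinguishable. For instance, the string 'ε' is accepted from only s0.

No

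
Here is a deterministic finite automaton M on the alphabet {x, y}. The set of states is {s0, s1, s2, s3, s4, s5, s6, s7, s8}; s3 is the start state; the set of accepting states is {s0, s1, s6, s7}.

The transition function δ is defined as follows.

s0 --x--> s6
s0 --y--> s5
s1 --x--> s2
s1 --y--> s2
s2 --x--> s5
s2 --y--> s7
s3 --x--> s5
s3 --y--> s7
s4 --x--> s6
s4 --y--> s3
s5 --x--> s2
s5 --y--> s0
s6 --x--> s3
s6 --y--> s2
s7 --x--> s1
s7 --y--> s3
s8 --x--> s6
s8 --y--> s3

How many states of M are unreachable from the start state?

No path from s3 leads to s4, s8; the other 7 states are all reachable.

2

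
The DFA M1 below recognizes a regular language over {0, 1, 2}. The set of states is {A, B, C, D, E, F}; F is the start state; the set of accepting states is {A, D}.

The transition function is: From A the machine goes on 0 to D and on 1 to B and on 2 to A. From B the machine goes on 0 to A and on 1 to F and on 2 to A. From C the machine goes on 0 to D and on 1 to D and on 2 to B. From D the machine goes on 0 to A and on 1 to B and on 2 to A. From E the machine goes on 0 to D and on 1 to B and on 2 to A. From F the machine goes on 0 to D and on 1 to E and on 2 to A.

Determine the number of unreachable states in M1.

Starting at F and following transitions, the reachable set is {A, B, D, E, F}. That leaves C unreachable — 1 in total.

1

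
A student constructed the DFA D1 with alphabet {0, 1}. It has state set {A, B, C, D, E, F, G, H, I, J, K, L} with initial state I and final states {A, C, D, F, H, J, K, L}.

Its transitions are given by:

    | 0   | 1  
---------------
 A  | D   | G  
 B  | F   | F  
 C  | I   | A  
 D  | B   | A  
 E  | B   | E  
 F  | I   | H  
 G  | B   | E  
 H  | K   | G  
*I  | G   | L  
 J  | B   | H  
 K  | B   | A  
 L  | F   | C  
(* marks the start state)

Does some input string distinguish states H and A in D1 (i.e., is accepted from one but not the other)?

First remove the unreachable states {J}; 11 states remain.
Start with accepting vs non-accepting: {A,C,D,F,H,K,L} | {B,E,G,I}.
Refine {A,C,D,F,H,K,L} on symbol 0: members go to different blocks, giving {C,D,F,K} and {A,H,L}.
Split {B,E,G,I} by δ(·,0) → {E,G,I} and {B}.
Split {C,D,F,K} by δ(·,0) → {C,F} and {D,K}.
On input 0, block {E,G,I} splits into {E,G} and {I}.
Refine {A,H,L} on symbol 0: members go to different blocks, giving {A,H} and {L}.
Stable partition: {C,F} | {E,G} | {A,H} | {B} | {D,K} | {I} | {L} — 7 equivalence classes.
H and A lie in the same block of the stable partition, so they are equivalent — no string distinguishes them.

No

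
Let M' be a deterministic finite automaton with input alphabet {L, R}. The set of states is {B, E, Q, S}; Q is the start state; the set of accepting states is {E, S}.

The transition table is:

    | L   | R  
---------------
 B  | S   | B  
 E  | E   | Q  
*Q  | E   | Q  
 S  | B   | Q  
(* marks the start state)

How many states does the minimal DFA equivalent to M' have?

First remove the unreachable states {B,S}; 2 states remain.
Start with accepting vs non-accepting: {E} | {Q}.
No further refinement is possible. Final partition (2 blocks): {E} | {Q}.

2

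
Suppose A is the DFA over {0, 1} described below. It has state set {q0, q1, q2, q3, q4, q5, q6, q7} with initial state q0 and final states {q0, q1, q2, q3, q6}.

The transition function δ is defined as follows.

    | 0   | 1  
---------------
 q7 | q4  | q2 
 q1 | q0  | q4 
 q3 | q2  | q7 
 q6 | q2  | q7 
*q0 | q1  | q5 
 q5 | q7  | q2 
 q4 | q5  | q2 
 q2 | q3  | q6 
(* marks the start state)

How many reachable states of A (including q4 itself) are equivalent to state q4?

Start with accepting vs non-accepting: {q0,q1,q2,q3,q6} | {q4,q5,q7}.
On input 1, block {q0,q1,q2,q3,q6} splits into {q0,q1,q3,q6} and {q2}.
Split {q0,q1,q3,q6} by δ(·,0) → {q0,q1} and {q3,q6}.
Stable partition: {q0,q1} | {q4,q5,q7} | {q2} | {q3,q6} — 4 equivalence classes.
State q4 belongs to the block {q4,q5,q7}, which has 3 states.

3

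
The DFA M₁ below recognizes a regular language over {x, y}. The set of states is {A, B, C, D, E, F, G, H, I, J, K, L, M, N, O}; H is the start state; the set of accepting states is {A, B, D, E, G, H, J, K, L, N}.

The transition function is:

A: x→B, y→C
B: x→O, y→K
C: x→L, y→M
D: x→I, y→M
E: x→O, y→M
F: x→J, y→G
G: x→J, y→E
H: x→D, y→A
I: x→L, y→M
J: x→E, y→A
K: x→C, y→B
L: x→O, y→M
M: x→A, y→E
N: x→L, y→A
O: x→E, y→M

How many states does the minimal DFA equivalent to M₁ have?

Reachable states from the start: {A,B,C,D,E,H,I,K,L,M,O}. Unreachable: {F,G,J,N} — drop them.
P0 = {A,B,D,E,H,K,L} | {C,I,M,O}.
On input x, block {A,B,D,E,H,K,L} splits into {B,D,E,K,L} and {A,H}.
Split {B,D,E,K,L} by δ(·,y) → {D,E,L} and {B,K}.
Refine {C,I,M,O} on symbol x: members go to different blocks, giving {C,I,O} and {M}.
Split {A,H} by δ(·,x) → {A} and {H}.
No further refinement is possible. Final partition (6 blocks): {D,E,L} | {C,I,O} | {A} | {B,K} | {M} | {H}.

6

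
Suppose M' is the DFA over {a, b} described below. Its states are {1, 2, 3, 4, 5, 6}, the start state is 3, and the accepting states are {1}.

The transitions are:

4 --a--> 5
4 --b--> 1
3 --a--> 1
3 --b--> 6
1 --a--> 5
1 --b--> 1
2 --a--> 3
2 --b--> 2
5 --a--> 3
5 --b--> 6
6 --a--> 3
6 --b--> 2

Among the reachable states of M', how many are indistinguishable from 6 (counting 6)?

3

Reachable states from the start: {1,2,3,5,6}. Unreachable: {4} — drop them.
Start with accepting vs non-accepting: {1} | {2,3,5,6}.
Refine {2,3,5,6} on symbol a: members go to different blocks, giving {2,5,6} and {3}.
The partition is now stable with 3 blocks: {1} | {2,5,6} | {3}.
State 6 belongs to the block {2,5,6}, which has 3 states.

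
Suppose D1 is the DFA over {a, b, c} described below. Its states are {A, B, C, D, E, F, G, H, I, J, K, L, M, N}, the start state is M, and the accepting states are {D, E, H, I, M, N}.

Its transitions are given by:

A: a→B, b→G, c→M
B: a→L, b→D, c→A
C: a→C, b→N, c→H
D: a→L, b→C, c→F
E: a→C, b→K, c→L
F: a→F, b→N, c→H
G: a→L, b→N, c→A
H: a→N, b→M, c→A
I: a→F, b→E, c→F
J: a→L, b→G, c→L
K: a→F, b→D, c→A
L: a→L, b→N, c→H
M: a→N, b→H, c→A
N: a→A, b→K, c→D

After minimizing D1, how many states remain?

Reachable states from the start: {A,B,C,D,F,G,H,K,L,M,N}. Unreachable: {E,I,J} — drop them.
Start with accepting vs non-accepting: {D,H,M,N} | {A,B,C,F,G,K,L}.
On input a, block {D,H,M,N} splits into {D,N} and {H,M}.
On input c, block {D,N} splits into {D} and {N}.
Split {A,B,C,F,G,K,L} by δ(·,b) → {C,F,G,L} and {B,K} and {A}.
Refine {C,F,G,L} on symbol c: members go to different blocks, giving {C,F,L} and {G}.
The partition is now stable with 7 blocks: {D} | {C,F,L} | {H,M} | {N} | {B,K} | {A} | {G}.

7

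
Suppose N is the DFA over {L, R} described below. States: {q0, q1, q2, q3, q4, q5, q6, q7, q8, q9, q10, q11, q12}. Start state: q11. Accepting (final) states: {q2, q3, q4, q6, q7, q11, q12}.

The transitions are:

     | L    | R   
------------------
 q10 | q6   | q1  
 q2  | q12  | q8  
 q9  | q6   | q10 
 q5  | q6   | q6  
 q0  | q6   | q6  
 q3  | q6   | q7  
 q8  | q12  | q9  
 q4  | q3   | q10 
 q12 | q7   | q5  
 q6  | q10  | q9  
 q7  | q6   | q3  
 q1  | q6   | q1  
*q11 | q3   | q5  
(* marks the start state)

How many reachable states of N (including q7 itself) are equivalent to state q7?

First remove the unreachable states {q0,q2,q4,q8,q12}; 8 states remain.
Start with accepting vs non-accepting: {q3,q6,q7,q11} | {q1,q5,q9,q10}.
On input L, block {q3,q6,q7,q11} splits into {q3,q7,q11} and {q6}.
On input L, block {q3,q7,q11} splits into {q3,q7} and {q11}.
Split {q1,q5,q9,q10} by δ(·,R) → {q1,q9,q10} and {q5}.
No further refinement is possible. Final partition (5 blocks): {q3,q7} | {q1,q9,q10} | {q6} | {q11} | {q5}.
State q7 belongs to the block {q3,q7}, which has 2 states.

2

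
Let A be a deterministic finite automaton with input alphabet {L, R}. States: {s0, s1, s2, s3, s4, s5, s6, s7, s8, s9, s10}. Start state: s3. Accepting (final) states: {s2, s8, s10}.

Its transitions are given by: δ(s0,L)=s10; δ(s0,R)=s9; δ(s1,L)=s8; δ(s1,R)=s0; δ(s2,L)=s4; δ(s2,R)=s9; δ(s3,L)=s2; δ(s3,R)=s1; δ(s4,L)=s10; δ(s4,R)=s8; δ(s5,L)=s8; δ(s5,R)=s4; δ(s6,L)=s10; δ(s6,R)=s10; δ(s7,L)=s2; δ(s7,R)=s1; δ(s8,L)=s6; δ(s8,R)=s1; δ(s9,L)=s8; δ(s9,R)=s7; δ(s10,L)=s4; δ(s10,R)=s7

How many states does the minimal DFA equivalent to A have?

3

First remove the unreachable states {s5}; 10 states remain.
Initial partition by acceptance: {s2,s8,s10} | {s0,s1,s3,s4,s6,s7,s9}.
Refine {s0,s1,s3,s4,s6,s7,s9} on symbol R: members go to different blocks, giving {s0,s1,s3,s7,s9} and {s4,s6}.
The partition is now stable with 3 blocks: {s2,s8,s10} | {s0,s1,s3,s7,s9} | {s4,s6}.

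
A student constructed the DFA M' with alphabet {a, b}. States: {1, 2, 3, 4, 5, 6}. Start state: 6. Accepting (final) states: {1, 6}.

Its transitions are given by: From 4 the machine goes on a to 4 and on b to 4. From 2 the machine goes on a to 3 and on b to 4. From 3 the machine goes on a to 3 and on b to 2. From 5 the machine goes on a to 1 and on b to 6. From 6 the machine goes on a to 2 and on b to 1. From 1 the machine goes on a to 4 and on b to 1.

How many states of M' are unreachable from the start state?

BFS from 6 reaches {1, 2, 3, 4, 6}; the 1 state(s) 5 are never visited.

1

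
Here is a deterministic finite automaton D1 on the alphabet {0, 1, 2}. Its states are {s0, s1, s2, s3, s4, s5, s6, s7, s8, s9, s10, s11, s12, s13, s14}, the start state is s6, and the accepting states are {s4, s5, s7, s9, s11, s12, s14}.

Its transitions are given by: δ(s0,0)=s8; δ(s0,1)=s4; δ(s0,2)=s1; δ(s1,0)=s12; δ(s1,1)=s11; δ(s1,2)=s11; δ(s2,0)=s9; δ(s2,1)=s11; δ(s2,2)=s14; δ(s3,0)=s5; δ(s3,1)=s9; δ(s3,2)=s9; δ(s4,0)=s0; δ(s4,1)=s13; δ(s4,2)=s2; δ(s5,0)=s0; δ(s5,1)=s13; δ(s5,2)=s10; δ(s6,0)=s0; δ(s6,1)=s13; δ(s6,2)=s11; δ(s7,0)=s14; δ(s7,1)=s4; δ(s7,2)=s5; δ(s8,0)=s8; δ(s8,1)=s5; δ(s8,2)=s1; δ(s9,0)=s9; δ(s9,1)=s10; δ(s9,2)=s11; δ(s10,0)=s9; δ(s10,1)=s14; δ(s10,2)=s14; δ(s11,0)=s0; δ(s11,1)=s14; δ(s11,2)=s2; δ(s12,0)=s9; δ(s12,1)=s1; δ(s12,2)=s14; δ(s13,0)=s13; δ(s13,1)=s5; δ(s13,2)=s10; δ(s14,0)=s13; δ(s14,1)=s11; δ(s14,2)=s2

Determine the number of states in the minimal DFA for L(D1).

First remove the unreachable states {s3,s7}; 13 states remain.
Start with accepting vs non-accepting: {s4,s5,s9,s11,s12,s14} | {s0,s1,s2,s6,s8,s10,s13}.
Refine {s4,s5,s9,s11,s12,s14} on symbol 0: members go to different blocks, giving {s4,s5,s11,s14} and {s9,s12}.
Split {s4,s5,s11,s14} by δ(·,1) → {s4,s5} and {s11,s14}.
Refine {s0,s1,s2,s6,s8,s10,s13} on symbol 0: members go to different blocks, giving {s0,s6,s8,s13} and {s1,s2,s10}.
Refine {s0,s6,s8,s13} on symbol 1: members go to different blocks, giving {s0,s8,s13} and {s6}.
No further refinement is possible. Final partition (6 blocks): {s4,s5} | {s0,s8,s13} | {s9,s12} | {s11,s14} | {s1,s2,s10} | {s6}.

6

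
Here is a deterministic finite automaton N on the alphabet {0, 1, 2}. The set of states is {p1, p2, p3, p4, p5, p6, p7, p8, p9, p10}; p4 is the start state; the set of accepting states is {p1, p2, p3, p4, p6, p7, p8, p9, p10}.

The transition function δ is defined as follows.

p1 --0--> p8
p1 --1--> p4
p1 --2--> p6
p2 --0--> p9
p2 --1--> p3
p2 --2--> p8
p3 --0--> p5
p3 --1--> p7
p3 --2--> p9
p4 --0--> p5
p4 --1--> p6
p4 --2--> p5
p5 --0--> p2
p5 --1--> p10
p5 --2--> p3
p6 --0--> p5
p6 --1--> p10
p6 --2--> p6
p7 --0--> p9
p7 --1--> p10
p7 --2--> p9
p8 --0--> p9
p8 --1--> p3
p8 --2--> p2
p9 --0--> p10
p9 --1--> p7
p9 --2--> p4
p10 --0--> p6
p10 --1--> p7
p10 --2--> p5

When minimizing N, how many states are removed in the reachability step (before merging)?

No path from p4 leads to p1; the other 9 states are all reachable.

1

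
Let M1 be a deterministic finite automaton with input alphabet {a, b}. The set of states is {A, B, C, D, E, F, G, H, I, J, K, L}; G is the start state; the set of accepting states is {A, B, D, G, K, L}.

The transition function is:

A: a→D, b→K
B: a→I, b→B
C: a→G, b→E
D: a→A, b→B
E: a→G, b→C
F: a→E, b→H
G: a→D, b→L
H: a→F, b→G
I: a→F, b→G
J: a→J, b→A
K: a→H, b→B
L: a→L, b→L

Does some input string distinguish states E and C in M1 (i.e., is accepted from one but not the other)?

No

States {J} cannot be reached from the start state, so discard them.
Initial partition by acceptance: {A,B,D,G,K,L} | {C,E,F,H,I}.
On input a, block {A,B,D,G,K,L} splits into {A,D,G,L} and {B,K}.
Split {A,D,G,L} by δ(·,b) → {A,D} and {G,L}.
Split {C,E,F,H,I} by δ(·,a) → {F,H,I} and {C,E}.
On input a, block {F,H,I} splits into {H,I} and {F}.
Split {G,L} by δ(·,a) → {G} and {L}.
The partition is now stable with 7 blocks: {A,D} | {H,I} | {B,K} | {G} | {C,E} | {F} | {L}.
E and C lie in the same block of the stable partition, so they are equivalent — no string distinguishes them.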